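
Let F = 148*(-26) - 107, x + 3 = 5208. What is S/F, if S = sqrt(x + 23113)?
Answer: -sqrt(28318)/3955 ≈ -0.042549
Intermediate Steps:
x = 5205 (x = -3 + 5208 = 5205)
S = sqrt(28318) (S = sqrt(5205 + 23113) = sqrt(28318) ≈ 168.28)
F = -3955 (F = -3848 - 107 = -3955)
S/F = sqrt(28318)/(-3955) = sqrt(28318)*(-1/3955) = -sqrt(28318)/3955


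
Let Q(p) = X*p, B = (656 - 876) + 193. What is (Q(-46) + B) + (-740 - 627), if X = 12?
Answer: -1946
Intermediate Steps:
B = -27 (B = -220 + 193 = -27)
Q(p) = 12*p
(Q(-46) + B) + (-740 - 627) = (12*(-46) - 27) + (-740 - 627) = (-552 - 27) - 1367 = -579 - 1367 = -1946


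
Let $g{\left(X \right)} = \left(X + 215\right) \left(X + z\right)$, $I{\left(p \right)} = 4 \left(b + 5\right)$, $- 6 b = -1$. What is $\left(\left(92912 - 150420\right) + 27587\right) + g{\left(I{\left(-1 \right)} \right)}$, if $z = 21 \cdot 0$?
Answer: $- \frac{225455}{9} \approx -25051.0$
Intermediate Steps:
$b = \frac{1}{6}$ ($b = \left(- \frac{1}{6}\right) \left(-1\right) = \frac{1}{6} \approx 0.16667$)
$z = 0$
$I{\left(p \right)} = \frac{62}{3}$ ($I{\left(p \right)} = 4 \left(\frac{1}{6} + 5\right) = 4 \cdot \frac{31}{6} = \frac{62}{3}$)
$g{\left(X \right)} = X \left(215 + X\right)$ ($g{\left(X \right)} = \left(X + 215\right) \left(X + 0\right) = \left(215 + X\right) X = X \left(215 + X\right)$)
$\left(\left(92912 - 150420\right) + 27587\right) + g{\left(I{\left(-1 \right)} \right)} = \left(\left(92912 - 150420\right) + 27587\right) + \frac{62 \left(215 + \frac{62}{3}\right)}{3} = \left(-57508 + 27587\right) + \frac{62}{3} \cdot \frac{707}{3} = -29921 + \frac{43834}{9} = - \frac{225455}{9}$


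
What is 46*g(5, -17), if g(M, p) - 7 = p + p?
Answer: -1242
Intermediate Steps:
g(M, p) = 7 + 2*p (g(M, p) = 7 + (p + p) = 7 + 2*p)
46*g(5, -17) = 46*(7 + 2*(-17)) = 46*(7 - 34) = 46*(-27) = -1242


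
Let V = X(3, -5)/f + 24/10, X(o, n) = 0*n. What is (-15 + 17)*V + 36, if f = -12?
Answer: 204/5 ≈ 40.800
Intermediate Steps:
X(o, n) = 0
V = 12/5 (V = 0/(-12) + 24/10 = 0*(-1/12) + 24*(⅒) = 0 + 12/5 = 12/5 ≈ 2.4000)
(-15 + 17)*V + 36 = (-15 + 17)*(12/5) + 36 = 2*(12/5) + 36 = 24/5 + 36 = 204/5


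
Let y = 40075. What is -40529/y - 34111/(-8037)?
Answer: 1041266752/322082775 ≈ 3.2329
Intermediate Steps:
-40529/y - 34111/(-8037) = -40529/40075 - 34111/(-8037) = -40529*1/40075 - 34111*(-1/8037) = -40529/40075 + 34111/8037 = 1041266752/322082775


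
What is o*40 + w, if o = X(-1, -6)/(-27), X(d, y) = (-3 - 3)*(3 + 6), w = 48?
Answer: 128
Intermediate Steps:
X(d, y) = -54 (X(d, y) = -6*9 = -54)
o = 2 (o = -54/(-27) = -54*(-1/27) = 2)
o*40 + w = 2*40 + 48 = 80 + 48 = 128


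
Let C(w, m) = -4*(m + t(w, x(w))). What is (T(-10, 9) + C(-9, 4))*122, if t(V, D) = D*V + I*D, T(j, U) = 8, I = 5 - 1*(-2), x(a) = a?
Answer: -9760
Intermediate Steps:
I = 7 (I = 5 + 2 = 7)
t(V, D) = 7*D + D*V (t(V, D) = D*V + 7*D = 7*D + D*V)
C(w, m) = -4*m - 4*w*(7 + w) (C(w, m) = -4*(m + w*(7 + w)) = -4*m - 4*w*(7 + w))
(T(-10, 9) + C(-9, 4))*122 = (8 + (-4*4 - 4*(-9)*(7 - 9)))*122 = (8 + (-16 - 4*(-9)*(-2)))*122 = (8 + (-16 - 72))*122 = (8 - 88)*122 = -80*122 = -9760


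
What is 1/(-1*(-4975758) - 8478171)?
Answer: -1/3502413 ≈ -2.8552e-7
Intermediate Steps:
1/(-1*(-4975758) - 8478171) = 1/(4975758 - 8478171) = 1/(-3502413) = -1/3502413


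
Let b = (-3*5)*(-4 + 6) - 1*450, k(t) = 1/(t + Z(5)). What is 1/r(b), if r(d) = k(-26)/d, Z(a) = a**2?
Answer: 480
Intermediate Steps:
k(t) = 1/(25 + t) (k(t) = 1/(t + 5**2) = 1/(t + 25) = 1/(25 + t))
b = -480 (b = -15*2 - 450 = -30 - 450 = -480)
r(d) = -1/d (r(d) = 1/((25 - 26)*d) = 1/((-1)*d) = -1/d)
1/r(b) = 1/(-1/(-480)) = 1/(-1*(-1/480)) = 1/(1/480) = 480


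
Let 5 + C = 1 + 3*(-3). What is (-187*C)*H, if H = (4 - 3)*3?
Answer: 7293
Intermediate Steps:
H = 3 (H = 1*3 = 3)
C = -13 (C = -5 + (1 + 3*(-3)) = -5 + (1 - 9) = -5 - 8 = -13)
(-187*C)*H = -187*(-13)*3 = 2431*3 = 7293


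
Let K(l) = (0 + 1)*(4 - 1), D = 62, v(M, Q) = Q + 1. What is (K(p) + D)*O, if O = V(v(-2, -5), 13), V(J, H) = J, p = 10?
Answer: -260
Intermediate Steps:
v(M, Q) = 1 + Q
O = -4 (O = 1 - 5 = -4)
K(l) = 3 (K(l) = 1*3 = 3)
(K(p) + D)*O = (3 + 62)*(-4) = 65*(-4) = -260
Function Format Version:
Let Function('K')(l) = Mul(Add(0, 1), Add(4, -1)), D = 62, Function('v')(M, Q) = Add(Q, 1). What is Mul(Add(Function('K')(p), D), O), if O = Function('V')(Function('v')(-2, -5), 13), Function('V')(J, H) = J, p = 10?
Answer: -260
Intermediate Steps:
Function('v')(M, Q) = Add(1, Q)
O = -4 (O = Add(1, -5) = -4)
Function('K')(l) = 3 (Function('K')(l) = Mul(1, 3) = 3)
Mul(Add(Function('K')(p), D), O) = Mul(Add(3, 62), -4) = Mul(65, -4) = -260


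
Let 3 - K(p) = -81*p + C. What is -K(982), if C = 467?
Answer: -79078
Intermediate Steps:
K(p) = -464 + 81*p (K(p) = 3 - (-81*p + 467) = 3 - (467 - 81*p) = 3 + (-467 + 81*p) = -464 + 81*p)
-K(982) = -(-464 + 81*982) = -(-464 + 79542) = -1*79078 = -79078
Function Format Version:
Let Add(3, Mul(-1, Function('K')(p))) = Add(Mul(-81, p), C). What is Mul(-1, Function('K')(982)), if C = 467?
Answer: -79078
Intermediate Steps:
Function('K')(p) = Add(-464, Mul(81, p)) (Function('K')(p) = Add(3, Mul(-1, Add(Mul(-81, p), 467))) = Add(3, Mul(-1, Add(467, Mul(-81, p)))) = Add(3, Add(-467, Mul(81, p))) = Add(-464, Mul(81, p)))
Mul(-1, Function('K')(982)) = Mul(-1, Add(-464, Mul(81, 982))) = Mul(-1, Add(-464, 79542)) = Mul(-1, 79078) = -79078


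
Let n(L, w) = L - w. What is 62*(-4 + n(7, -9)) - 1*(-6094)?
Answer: 6838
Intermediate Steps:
62*(-4 + n(7, -9)) - 1*(-6094) = 62*(-4 + (7 - 1*(-9))) - 1*(-6094) = 62*(-4 + (7 + 9)) + 6094 = 62*(-4 + 16) + 6094 = 62*12 + 6094 = 744 + 6094 = 6838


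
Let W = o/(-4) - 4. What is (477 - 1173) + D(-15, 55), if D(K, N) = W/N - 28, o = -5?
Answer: -14481/20 ≈ -724.05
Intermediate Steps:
W = -11/4 (W = -5/(-4) - 4 = -¼*(-5) - 4 = 5/4 - 4 = -11/4 ≈ -2.7500)
D(K, N) = -28 - 11/(4*N) (D(K, N) = -11/(4*N) - 28 = -28 - 11/(4*N))
(477 - 1173) + D(-15, 55) = (477 - 1173) + (-28 - 11/4/55) = -696 + (-28 - 11/4*1/55) = -696 + (-28 - 1/20) = -696 - 561/20 = -14481/20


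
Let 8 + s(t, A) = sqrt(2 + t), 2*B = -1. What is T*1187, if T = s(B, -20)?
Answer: -9496 + 1187*sqrt(6)/2 ≈ -8042.2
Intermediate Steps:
B = -1/2 (B = (1/2)*(-1) = -1/2 ≈ -0.50000)
s(t, A) = -8 + sqrt(2 + t)
T = -8 + sqrt(6)/2 (T = -8 + sqrt(2 - 1/2) = -8 + sqrt(3/2) = -8 + sqrt(6)/2 ≈ -6.7753)
T*1187 = (-8 + sqrt(6)/2)*1187 = -9496 + 1187*sqrt(6)/2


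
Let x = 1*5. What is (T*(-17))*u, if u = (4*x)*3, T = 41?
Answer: -41820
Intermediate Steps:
x = 5
u = 60 (u = (4*5)*3 = 20*3 = 60)
(T*(-17))*u = (41*(-17))*60 = -697*60 = -41820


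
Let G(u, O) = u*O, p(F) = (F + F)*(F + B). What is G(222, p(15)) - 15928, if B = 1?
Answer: 90632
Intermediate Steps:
p(F) = 2*F*(1 + F) (p(F) = (F + F)*(F + 1) = (2*F)*(1 + F) = 2*F*(1 + F))
G(u, O) = O*u
G(222, p(15)) - 15928 = (2*15*(1 + 15))*222 - 15928 = (2*15*16)*222 - 15928 = 480*222 - 15928 = 106560 - 15928 = 90632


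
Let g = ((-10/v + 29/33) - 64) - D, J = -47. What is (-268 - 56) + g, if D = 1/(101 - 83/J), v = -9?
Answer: -61527701/159390 ≈ -386.02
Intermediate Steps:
D = 47/4830 (D = 1/(101 - 83/(-47)) = 1/(101 - 83*(-1/47)) = 1/(101 + 83/47) = 1/(4830/47) = 47/4830 ≈ 0.0097308)
g = -9885341/159390 (g = ((-10/(-9) + 29/33) - 64) - 1*47/4830 = ((-10*(-⅑) + 29*(1/33)) - 64) - 47/4830 = ((10/9 + 29/33) - 64) - 47/4830 = (197/99 - 64) - 47/4830 = -6139/99 - 47/4830 = -9885341/159390 ≈ -62.020)
(-268 - 56) + g = (-268 - 56) - 9885341/159390 = -324 - 9885341/159390 = -61527701/159390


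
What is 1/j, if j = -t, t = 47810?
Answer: -1/47810 ≈ -2.0916e-5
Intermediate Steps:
j = -47810 (j = -1*47810 = -47810)
1/j = 1/(-47810) = -1/47810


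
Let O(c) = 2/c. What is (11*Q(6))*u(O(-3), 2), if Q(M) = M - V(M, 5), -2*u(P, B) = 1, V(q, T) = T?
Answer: -11/2 ≈ -5.5000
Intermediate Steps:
u(P, B) = -1/2 (u(P, B) = -1/2*1 = -1/2)
Q(M) = -5 + M (Q(M) = M - 1*5 = M - 5 = -5 + M)
(11*Q(6))*u(O(-3), 2) = (11*(-5 + 6))*(-1/2) = (11*1)*(-1/2) = 11*(-1/2) = -11/2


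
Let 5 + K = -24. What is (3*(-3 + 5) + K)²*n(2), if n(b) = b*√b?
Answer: 1058*√2 ≈ 1496.2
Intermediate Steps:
K = -29 (K = -5 - 24 = -29)
n(b) = b^(3/2)
(3*(-3 + 5) + K)²*n(2) = (3*(-3 + 5) - 29)²*2^(3/2) = (3*2 - 29)²*(2*√2) = (6 - 29)²*(2*√2) = (-23)²*(2*√2) = 529*(2*√2) = 1058*√2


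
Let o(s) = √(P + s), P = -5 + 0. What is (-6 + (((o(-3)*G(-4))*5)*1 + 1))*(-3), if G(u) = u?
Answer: 15 + 120*I*√2 ≈ 15.0 + 169.71*I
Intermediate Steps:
P = -5
o(s) = √(-5 + s)
(-6 + (((o(-3)*G(-4))*5)*1 + 1))*(-3) = (-6 + (((√(-5 - 3)*(-4))*5)*1 + 1))*(-3) = (-6 + (((√(-8)*(-4))*5)*1 + 1))*(-3) = (-6 + ((((2*I*√2)*(-4))*5)*1 + 1))*(-3) = (-6 + ((-8*I*√2*5)*1 + 1))*(-3) = (-6 + (-40*I*√2*1 + 1))*(-3) = (-6 + (-40*I*√2 + 1))*(-3) = (-6 + (1 - 40*I*√2))*(-3) = (-5 - 40*I*√2)*(-3) = 15 + 120*I*√2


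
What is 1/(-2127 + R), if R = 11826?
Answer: 1/9699 ≈ 0.00010310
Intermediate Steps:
1/(-2127 + R) = 1/(-2127 + 11826) = 1/9699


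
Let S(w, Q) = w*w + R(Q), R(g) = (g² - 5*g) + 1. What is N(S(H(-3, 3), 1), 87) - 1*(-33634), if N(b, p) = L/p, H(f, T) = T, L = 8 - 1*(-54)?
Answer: 2926220/87 ≈ 33635.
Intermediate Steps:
L = 62 (L = 8 + 54 = 62)
R(g) = 1 + g² - 5*g
S(w, Q) = 1 + Q² + w² - 5*Q (S(w, Q) = w*w + (1 + Q² - 5*Q) = w² + (1 + Q² - 5*Q) = 1 + Q² + w² - 5*Q)
N(b, p) = 62/p
N(S(H(-3, 3), 1), 87) - 1*(-33634) = 62/87 - 1*(-33634) = 62*(1/87) + 33634 = 62/87 + 33634 = 2926220/87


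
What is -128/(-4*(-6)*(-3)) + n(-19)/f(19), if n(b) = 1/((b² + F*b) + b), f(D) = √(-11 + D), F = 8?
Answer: 16/9 + √2/760 ≈ 1.7796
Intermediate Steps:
n(b) = 1/(b² + 9*b) (n(b) = 1/((b² + 8*b) + b) = 1/(b² + 9*b))
-128/(-4*(-6)*(-3)) + n(-19)/f(19) = -128/(-4*(-6)*(-3)) + (1/((-19)*(9 - 19)))/(√(-11 + 19)) = -128/(24*(-3)) + (-1/19/(-10))/(√8) = -128/(-72) + (-1/19*(-⅒))/((2*√2)) = -128*(-1/72) + (√2/4)/190 = 16/9 + √2/760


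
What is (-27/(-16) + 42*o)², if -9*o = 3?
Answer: 38809/256 ≈ 151.60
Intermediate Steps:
o = -⅓ (o = -⅑*3 = -⅓ ≈ -0.33333)
(-27/(-16) + 42*o)² = (-27/(-16) + 42*(-⅓))² = (-27*(-1/16) - 14)² = (27/16 - 14)² = (-197/16)² = 38809/256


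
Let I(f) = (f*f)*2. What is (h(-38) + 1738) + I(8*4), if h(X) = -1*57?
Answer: 3729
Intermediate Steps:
I(f) = 2*f**2 (I(f) = f**2*2 = 2*f**2)
h(X) = -57
(h(-38) + 1738) + I(8*4) = (-57 + 1738) + 2*(8*4)**2 = 1681 + 2*32**2 = 1681 + 2*1024 = 1681 + 2048 = 3729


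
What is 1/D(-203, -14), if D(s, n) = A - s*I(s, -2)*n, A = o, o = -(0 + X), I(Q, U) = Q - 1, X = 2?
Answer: 1/579766 ≈ 1.7248e-6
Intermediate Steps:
I(Q, U) = -1 + Q
o = -2 (o = -(0 + 2) = -1*2 = -2)
A = -2
D(s, n) = -2 - n*s*(-1 + s) (D(s, n) = -2 - s*(-1 + s)*n = -2 - s*n*(-1 + s) = -2 - n*s*(-1 + s))
1/D(-203, -14) = 1/(-2 - 1*(-14)*(-203)*(-1 - 203)) = 1/(-2 - 1*(-14)*(-203)*(-204)) = 1/(-2 + 579768) = 1/579766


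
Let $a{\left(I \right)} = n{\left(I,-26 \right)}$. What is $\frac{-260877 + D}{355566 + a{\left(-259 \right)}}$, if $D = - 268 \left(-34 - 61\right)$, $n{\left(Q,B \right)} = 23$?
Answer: $- \frac{18109}{27353} \approx -0.66205$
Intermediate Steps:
$a{\left(I \right)} = 23$
$D = 25460$ ($D = \left(-268\right) \left(-95\right) = 25460$)
$\frac{-260877 + D}{355566 + a{\left(-259 \right)}} = \frac{-260877 + 25460}{355566 + 23} = - \frac{235417}{355589} = \left(-235417\right) \frac{1}{355589} = - \frac{18109}{27353}$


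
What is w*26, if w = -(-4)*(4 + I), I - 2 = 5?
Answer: 1144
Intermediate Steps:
I = 7 (I = 2 + 5 = 7)
w = 44 (w = -(-4)*(4 + 7) = -(-4)*11 = -1*(-44) = 44)
w*26 = 44*26 = 1144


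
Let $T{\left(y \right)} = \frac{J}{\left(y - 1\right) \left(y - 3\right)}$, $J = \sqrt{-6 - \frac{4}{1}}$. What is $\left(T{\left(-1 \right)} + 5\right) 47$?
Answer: $235 + \frac{47 i \sqrt{10}}{8} \approx 235.0 + 18.578 i$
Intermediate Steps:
$J = i \sqrt{10}$ ($J = \sqrt{-6 - 4} = \sqrt{-10} = i \sqrt{10} \approx 3.1623 i$)
$T{\left(y \right)} = \frac{i \sqrt{10}}{\left(-1 + y\right) \left(-3 + y\right)}$ ($T{\left(y \right)} = \frac{i \sqrt{10}}{\left(y - 1\right) \left(y - 3\right)} = \frac{i \sqrt{10}}{\left(-1 + y\right) \left(-3 + y\right)}$)
$\left(T{\left(-1 \right)} + 5\right) 47 = \left(\frac{i \sqrt{10}}{3 + \left(-1\right)^{2} - -4} + 5\right) 47 = \left(\frac{i \sqrt{10}}{3 + 1 + 4} + 5\right) 47 = \left(\frac{i \sqrt{10}}{8} + 5\right) 47 = \left(5 + \frac{i \sqrt{10}}{8}\right) 47 = 235 + \frac{47 i \sqrt{10}}{8}$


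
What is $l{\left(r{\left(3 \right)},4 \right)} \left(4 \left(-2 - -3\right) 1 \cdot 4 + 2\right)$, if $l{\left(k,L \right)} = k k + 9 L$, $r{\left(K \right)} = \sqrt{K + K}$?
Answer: $756$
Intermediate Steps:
$r{\left(K \right)} = \sqrt{2} \sqrt{K}$ ($r{\left(K \right)} = \sqrt{2 K} = \sqrt{2} \sqrt{K}$)
$l{\left(k,L \right)} = k^{2} + 9 L$
$l{\left(r{\left(3 \right)},4 \right)} \left(4 \left(-2 - -3\right) 1 \cdot 4 + 2\right) = \left(\left(\sqrt{2} \sqrt{3}\right)^{2} + 9 \cdot 4\right) \left(4 \left(-2 - -3\right) 1 \cdot 4 + 2\right) = \left(\left(\sqrt{6}\right)^{2} + 36\right) \left(4 \left(-2 + 3\right) 1 \cdot 4 + 2\right) = \left(6 + 36\right) \left(4 \cdot 1 \cdot 1 \cdot 4 + 2\right) = 42 \left(4 \cdot 1 \cdot 4 + 2\right) = 42 \left(4 \cdot 4 + 2\right) = 42 \left(16 + 2\right) = 42 \cdot 18 = 756$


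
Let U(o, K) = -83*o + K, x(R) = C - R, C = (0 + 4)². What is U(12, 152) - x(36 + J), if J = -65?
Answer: -889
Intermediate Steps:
C = 16 (C = 4² = 16)
x(R) = 16 - R
U(o, K) = K - 83*o
U(12, 152) - x(36 + J) = (152 - 83*12) - (16 - (36 - 65)) = (152 - 996) - (16 - 1*(-29)) = -844 - (16 + 29) = -844 - 1*45 = -844 - 45 = -889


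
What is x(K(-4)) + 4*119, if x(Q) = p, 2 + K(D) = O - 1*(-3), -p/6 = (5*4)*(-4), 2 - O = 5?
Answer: 956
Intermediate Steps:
O = -3 (O = 2 - 1*5 = 2 - 5 = -3)
p = 480 (p = -6*5*4*(-4) = -120*(-4) = -6*(-80) = 480)
K(D) = -2 (K(D) = -2 + (-3 - 1*(-3)) = -2 + (-3 + 3) = -2 + 0 = -2)
x(Q) = 480
x(K(-4)) + 4*119 = 480 + 4*119 = 480 + 476 = 956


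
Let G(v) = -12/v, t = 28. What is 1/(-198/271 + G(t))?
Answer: -1897/2199 ≈ -0.86267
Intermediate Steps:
1/(-198/271 + G(t)) = 1/(-198/271 - 12/28) = 1/(-198*1/271 - 12*1/28) = 1/(-198/271 - 3/7) = 1/(-2199/1897) = -1897/2199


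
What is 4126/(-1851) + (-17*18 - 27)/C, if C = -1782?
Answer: -249487/122166 ≈ -2.0422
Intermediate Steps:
4126/(-1851) + (-17*18 - 27)/C = 4126/(-1851) + (-17*18 - 27)/(-1782) = 4126*(-1/1851) + (-306 - 27)*(-1/1782) = -4126/1851 - 333*(-1/1782) = -4126/1851 + 37/198 = -249487/122166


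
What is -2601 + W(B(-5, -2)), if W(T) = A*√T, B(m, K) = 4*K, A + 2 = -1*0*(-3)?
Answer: -2601 - 4*I*√2 ≈ -2601.0 - 5.6569*I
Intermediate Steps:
A = -2 (A = -2 - 1*0*(-3) = -2 + 0*(-3) = -2 + 0 = -2)
W(T) = -2*√T
-2601 + W(B(-5, -2)) = -2601 - 2*2*I*√2 = -2601 - 4*I*√2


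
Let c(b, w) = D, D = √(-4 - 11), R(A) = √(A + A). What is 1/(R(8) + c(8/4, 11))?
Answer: 4/31 - I*√15/31 ≈ 0.12903 - 0.12493*I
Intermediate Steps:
R(A) = √2*√A (R(A) = √(2*A) = √2*√A)
D = I*√15 (D = √(-15) = I*√15 ≈ 3.873*I)
c(b, w) = I*√15
1/(R(8) + c(8/4, 11)) = 1/(√2*√8 + I*√15) = 1/(√2*(2*√2) + I*√15) = 1/(4 + I*√15)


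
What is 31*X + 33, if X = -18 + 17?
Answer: 2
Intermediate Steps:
X = -1
31*X + 33 = 31*(-1) + 33 = -31 + 33 = 2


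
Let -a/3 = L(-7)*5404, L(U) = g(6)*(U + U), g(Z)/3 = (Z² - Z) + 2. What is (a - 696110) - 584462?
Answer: 20508356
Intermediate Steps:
g(Z) = 6 - 3*Z + 3*Z² (g(Z) = 3*((Z² - Z) + 2) = 3*(2 + Z² - Z) = 6 - 3*Z + 3*Z²)
L(U) = 192*U (L(U) = (6 - 3*6 + 3*6²)*(U + U) = (6 - 18 + 3*36)*(2*U) = (6 - 18 + 108)*(2*U) = 96*(2*U) = 192*U)
a = 21788928 (a = -3*192*(-7)*5404 = -(-4032)*5404 = -3*(-7262976) = 21788928)
(a - 696110) - 584462 = (21788928 - 696110) - 584462 = 21092818 - 584462 = 20508356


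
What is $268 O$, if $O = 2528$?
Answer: $677504$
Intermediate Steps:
$268 O = 268 \cdot 2528 = 677504$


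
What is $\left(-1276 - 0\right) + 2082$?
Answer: $806$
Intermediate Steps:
$\left(-1276 - 0\right) + 2082 = \left(-1276 + 0\right) + 2082 = -1276 + 2082 = 806$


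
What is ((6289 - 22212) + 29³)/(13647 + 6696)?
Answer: 2822/6781 ≈ 0.41616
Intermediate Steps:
((6289 - 22212) + 29³)/(13647 + 6696) = (-15923 + 24389)/20343 = 8466*(1/20343) = 2822/6781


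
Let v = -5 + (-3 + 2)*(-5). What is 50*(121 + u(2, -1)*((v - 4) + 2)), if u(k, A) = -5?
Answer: 6550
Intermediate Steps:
v = 0 (v = -5 - 1*(-5) = -5 + 5 = 0)
50*(121 + u(2, -1)*((v - 4) + 2)) = 50*(121 - 5*((0 - 4) + 2)) = 50*(121 - 5*(-4 + 2)) = 50*(121 - 5*(-2)) = 50*(121 + 10) = 50*131 = 6550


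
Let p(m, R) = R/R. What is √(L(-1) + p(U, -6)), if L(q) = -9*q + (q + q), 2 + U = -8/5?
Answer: 2*√2 ≈ 2.8284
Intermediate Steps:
U = -18/5 (U = -2 - 8/5 = -18/5 ≈ -3.6000)
p(m, R) = 1
L(q) = -7*q (L(q) = -9*q + 2*q = -7*q)
√(L(-1) + p(U, -6)) = √(-7*(-1) + 1) = √(7 + 1) = √8 = 2*√2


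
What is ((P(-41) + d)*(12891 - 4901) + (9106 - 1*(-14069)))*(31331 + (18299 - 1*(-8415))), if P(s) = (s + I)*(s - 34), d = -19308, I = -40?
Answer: -6135849592275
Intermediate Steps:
P(s) = (-40 + s)*(-34 + s) (P(s) = (s - 40)*(s - 34) = (-40 + s)*(-34 + s))
((P(-41) + d)*(12891 - 4901) + (9106 - 1*(-14069)))*(31331 + (18299 - 1*(-8415))) = (((1360 + (-41)**2 - 74*(-41)) - 19308)*(12891 - 4901) + (9106 - 1*(-14069)))*(31331 + (18299 - 1*(-8415))) = (((1360 + 1681 + 3034) - 19308)*7990 + (9106 + 14069))*(31331 + (18299 + 8415)) = ((6075 - 19308)*7990 + 23175)*(31331 + 26714) = (-13233*7990 + 23175)*58045 = (-105731670 + 23175)*58045 = -105708495*58045 = -6135849592275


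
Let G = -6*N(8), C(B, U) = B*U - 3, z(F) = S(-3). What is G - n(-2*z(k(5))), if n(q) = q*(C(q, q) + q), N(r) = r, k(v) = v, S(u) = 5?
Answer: 822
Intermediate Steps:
z(F) = 5
C(B, U) = -3 + B*U
G = -48 (G = -6*8 = -48)
n(q) = q*(-3 + q + q²) (n(q) = q*((-3 + q*q) + q) = q*((-3 + q²) + q) = q*(-3 + q + q²))
G - n(-2*z(k(5))) = -48 - (-2*5)*(-3 - 2*5 + (-2*5)²) = -48 - (-10)*(-3 - 10 + (-10)²) = -48 - (-10)*(-3 - 10 + 100) = -48 - (-10)*87 = -48 - 1*(-870) = -48 + 870 = 822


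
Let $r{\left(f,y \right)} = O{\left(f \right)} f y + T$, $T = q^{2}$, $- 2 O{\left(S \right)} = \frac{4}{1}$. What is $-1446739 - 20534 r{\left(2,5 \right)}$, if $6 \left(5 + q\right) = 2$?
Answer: $- \frac{13349195}{9} \approx -1.4832 \cdot 10^{6}$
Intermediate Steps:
$q = - \frac{14}{3}$ ($q = -5 + \frac{1}{6} \cdot 2 = -5 + \frac{1}{3} = - \frac{14}{3} \approx -4.6667$)
$O{\left(S \right)} = -2$ ($O{\left(S \right)} = - \frac{4 \cdot 1^{-1}}{2} = - \frac{4 \cdot 1}{2} = \left(- \frac{1}{2}\right) 4 = -2$)
$T = \frac{196}{9}$ ($T = \left(- \frac{14}{3}\right)^{2} = \frac{196}{9} \approx 21.778$)
$r{\left(f,y \right)} = \frac{196}{9} - 2 f y$ ($r{\left(f,y \right)} = - 2 f y + \frac{196}{9} = \frac{196}{9} - 2 f y$)
$-1446739 - 20534 r{\left(2,5 \right)} = -1446739 - 20534 \left(\frac{196}{9} - 4 \cdot 5\right) = -1446739 - 20534 \left(\frac{196}{9} - 20\right) = -1446739 - \frac{328544}{9} = - \frac{13349195}{9}$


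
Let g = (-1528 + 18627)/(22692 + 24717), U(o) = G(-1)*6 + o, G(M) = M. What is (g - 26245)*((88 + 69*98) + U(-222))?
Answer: -8239305005932/47409 ≈ -1.7379e+8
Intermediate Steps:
U(o) = -6 + o (U(o) = -1*6 + o = -6 + o)
g = 17099/47409 ≈ 0.36067
(g - 26245)*((88 + 69*98) + U(-222)) = (17099/47409 - 26245)*((88 + 69*98) + (-6 - 222)) = -1244232106*((88 + 6762) - 228)/47409 = -1244232106*(6850 - 228)/47409 = -1244232106/47409*6622 = -8239305005932/47409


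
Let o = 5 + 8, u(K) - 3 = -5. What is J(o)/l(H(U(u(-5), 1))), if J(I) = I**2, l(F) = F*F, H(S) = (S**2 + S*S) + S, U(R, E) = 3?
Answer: 169/441 ≈ 0.38322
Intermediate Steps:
u(K) = -2 (u(K) = 3 - 5 = -2)
H(S) = S + 2*S**2 (H(S) = (S**2 + S**2) + S = 2*S**2 + S = S + 2*S**2)
l(F) = F**2
o = 13
J(o)/l(H(U(u(-5), 1))) = 13**2/((3*(1 + 2*3))**2) = 169/((3*(1 + 6))**2) = 169/((3*7)**2) = 169/(21**2) = 169/441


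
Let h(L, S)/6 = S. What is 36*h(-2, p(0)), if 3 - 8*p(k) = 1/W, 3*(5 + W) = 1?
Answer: 1215/14 ≈ 86.786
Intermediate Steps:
W = -14/3 (W = -5 + (⅓)*1 = -5 + ⅓ = -14/3 ≈ -4.6667)
p(k) = 45/112 (p(k) = 3/8 - 1/(8*(-14/3)) = 3/8 - (-3)/(8*14) = 3/8 - ⅛*(-3/14) = 3/8 + 3/112 = 45/112)
h(L, S) = 6*S
36*h(-2, p(0)) = 36*(6*(45/112)) = 36*(135/56) = 1215/14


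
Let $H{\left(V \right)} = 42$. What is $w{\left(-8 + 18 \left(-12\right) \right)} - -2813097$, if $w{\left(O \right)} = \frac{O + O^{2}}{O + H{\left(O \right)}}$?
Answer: $\frac{36566693}{13} \approx 2.8128 \cdot 10^{6}$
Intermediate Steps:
$w{\left(O \right)} = \frac{O + O^{2}}{42 + O}$ ($w{\left(O \right)} = \frac{O + O^{2}}{O + 42} = \frac{O + O^{2}}{42 + O}$)
$w{\left(-8 + 18 \left(-12\right) \right)} - -2813097 = \frac{\left(-8 + 18 \left(-12\right)\right) \left(1 + \left(-8 + 18 \left(-12\right)\right)\right)}{42 + \left(-8 + 18 \left(-12\right)\right)} - -2813097 = \frac{\left(-8 - 216\right) \left(1 - 224\right)}{42 - 224} + 2813097 = - \frac{224 \left(1 - 224\right)}{42 - 224} + 2813097 = \left(-224\right) \frac{1}{-182} \left(-223\right) + 2813097 = \left(-224\right) \left(- \frac{1}{182}\right) \left(-223\right) + 2813097 = - \frac{3568}{13} + 2813097 = \frac{36566693}{13}$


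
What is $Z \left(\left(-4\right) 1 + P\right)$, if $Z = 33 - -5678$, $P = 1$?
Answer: $-17133$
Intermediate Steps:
$Z = 5711$ ($Z = 33 + 5678 = 5711$)
$Z \left(\left(-4\right) 1 + P\right) = 5711 \left(\left(-4\right) 1 + 1\right) = 5711 \left(-4 + 1\right) = 5711 \left(-3\right) = -17133$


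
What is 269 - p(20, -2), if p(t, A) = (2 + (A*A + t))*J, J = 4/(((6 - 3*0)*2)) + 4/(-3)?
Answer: 295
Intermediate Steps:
J = -1 (J = 4/(((6 + 0)*2)) + 4*(-⅓) = 4/((6*2)) - 4/3 = 4/12 - 4/3 = 4*(1/12) - 4/3 = ⅓ - 4/3 = -1)
p(t, A) = -2 - t - A² (p(t, A) = (2 + (A*A + t))*(-1) = (2 + (A² + t))*(-1) = (2 + (t + A²))*(-1) = (2 + t + A²)*(-1) = -2 - t - A²)
269 - p(20, -2) = 269 - (-2 - 1*20 - 1*(-2)²) = 269 - (-2 - 20 - 1*4) = 269 - (-2 - 20 - 4) = 269 - 1*(-26) = 269 + 26 = 295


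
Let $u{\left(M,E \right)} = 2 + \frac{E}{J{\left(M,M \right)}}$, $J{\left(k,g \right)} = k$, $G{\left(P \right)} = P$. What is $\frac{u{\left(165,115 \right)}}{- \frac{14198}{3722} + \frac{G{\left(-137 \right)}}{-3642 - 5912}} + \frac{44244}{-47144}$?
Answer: $- \frac{5863533059}{3557615886} \approx -1.6482$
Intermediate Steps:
$u{\left(M,E \right)} = 2 + \frac{E}{M}$
$\frac{u{\left(165,115 \right)}}{- \frac{14198}{3722} + \frac{G{\left(-137 \right)}}{-3642 - 5912}} + \frac{44244}{-47144} = \frac{2 + \frac{115}{165}}{- \frac{14198}{3722} - \frac{137}{-3642 - 5912}} + \frac{44244}{-47144} = \frac{2 + 115 \cdot \frac{1}{165}}{\left(-14198\right) \frac{1}{3722} - \frac{137}{-3642 - 5912}} + 44244 \left(- \frac{1}{47144}\right) = \frac{2 + \frac{23}{33}}{- \frac{7099}{1861} - \frac{137}{-9554}} - \frac{11061}{11786} = \frac{89}{33 \left(- \frac{7099}{1861} - - \frac{137}{9554}\right)} - \frac{11061}{11786} = \frac{89}{33 \left(- \frac{7099}{1861} + \frac{137}{9554}\right)} - \frac{11061}{11786} = \frac{89}{33 \left(- \frac{67568889}{17779994}\right)} - \frac{11061}{11786} = \frac{89}{33} \left(- \frac{17779994}{67568889}\right) - \frac{11061}{11786} = - \frac{17779994}{25053633} - \frac{11061}{11786} = - \frac{5863533059}{3557615886}$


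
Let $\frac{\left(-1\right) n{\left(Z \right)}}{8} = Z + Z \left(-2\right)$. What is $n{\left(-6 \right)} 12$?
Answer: $-576$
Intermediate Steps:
$n{\left(Z \right)} = 8 Z$ ($n{\left(Z \right)} = - 8 \left(Z + Z \left(-2\right)\right) = - 8 \left(Z - 2 Z\right) = - 8 \left(- Z\right) = 8 Z$)
$n{\left(-6 \right)} 12 = 8 \left(-6\right) 12 = \left(-48\right) 12 = -576$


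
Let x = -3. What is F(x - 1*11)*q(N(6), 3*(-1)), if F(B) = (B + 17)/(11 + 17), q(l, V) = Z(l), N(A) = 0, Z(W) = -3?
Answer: -9/28 ≈ -0.32143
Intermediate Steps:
q(l, V) = -3
F(B) = 17/28 + B/28 (F(B) = (17 + B)/28 = (17 + B)*(1/28) = 17/28 + B/28)
F(x - 1*11)*q(N(6), 3*(-1)) = (17/28 + (-3 - 1*11)/28)*(-3) = (17/28 + (-3 - 11)/28)*(-3) = (17/28 + (1/28)*(-14))*(-3) = (17/28 - ½)*(-3) = (3/28)*(-3) = -9/28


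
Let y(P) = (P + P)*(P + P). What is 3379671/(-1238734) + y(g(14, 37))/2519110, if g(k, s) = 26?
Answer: -4255206738037/1560253603370 ≈ -2.7273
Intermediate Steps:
y(P) = 4*P² (y(P) = (2*P)*(2*P) = 4*P²)
3379671/(-1238734) + y(g(14, 37))/2519110 = 3379671/(-1238734) + (4*26²)/2519110 = 3379671*(-1/1238734) + (4*676)*(1/2519110) = -3379671/1238734 + 2704*(1/2519110) = -3379671/1238734 + 1352/1259555 = -4255206738037/1560253603370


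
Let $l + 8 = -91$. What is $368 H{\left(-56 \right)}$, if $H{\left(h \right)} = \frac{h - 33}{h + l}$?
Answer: $\frac{32752}{155} \approx 211.3$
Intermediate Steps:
$l = -99$ ($l = -8 - 91 = -99$)
$H{\left(h \right)} = \frac{-33 + h}{-99 + h}$ ($H{\left(h \right)} = \frac{h - 33}{h - 99} = \frac{h - 33}{-99 + h} = \frac{-33 + h}{-99 + h}$)
$368 H{\left(-56 \right)} = 368 \frac{-33 - 56}{-99 - 56} = 368 \frac{1}{-155} \left(-89\right) = 368 \left(\left(- \frac{1}{155}\right) \left(-89\right)\right) = 368 \cdot \frac{89}{155} = \frac{32752}{155}$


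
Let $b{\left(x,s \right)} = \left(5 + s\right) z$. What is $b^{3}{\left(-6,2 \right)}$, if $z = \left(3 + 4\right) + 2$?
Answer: $250047$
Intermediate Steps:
$z = 9$ ($z = 7 + 2 = 9$)
$b{\left(x,s \right)} = 45 + 9 s$ ($b{\left(x,s \right)} = \left(5 + s\right) 9 = 45 + 9 s$)
$b^{3}{\left(-6,2 \right)} = \left(45 + 9 \cdot 2\right)^{3} = \left(45 + 18\right)^{3} = 63^{3} = 250047$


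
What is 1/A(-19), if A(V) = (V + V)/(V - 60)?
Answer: 79/38 ≈ 2.0789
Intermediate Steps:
A(V) = 2*V/(-60 + V) (A(V) = (2*V)/(-60 + V) = 2*V/(-60 + V))
1/A(-19) = 1/(2*(-19)/(-60 - 19)) = 1/(2*(-19)/(-79)) = 1/(2*(-19)*(-1/79)) = 1/(38/79) = 79/38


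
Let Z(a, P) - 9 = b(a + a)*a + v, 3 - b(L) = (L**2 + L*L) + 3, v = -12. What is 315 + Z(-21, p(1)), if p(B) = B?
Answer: 74400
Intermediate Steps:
b(L) = -2*L**2 (b(L) = 3 - ((L**2 + L*L) + 3) = 3 - ((L**2 + L**2) + 3) = 3 - (2*L**2 + 3) = 3 - (3 + 2*L**2) = 3 + (-3 - 2*L**2) = -2*L**2)
Z(a, P) = -3 - 8*a**3 (Z(a, P) = 9 + ((-2*(a + a)**2)*a - 12) = 9 + ((-2*4*a**2)*a - 12) = 9 + ((-8*a**2)*a - 12) = 9 + (-8*a**3 - 12) = 9 + (-12 - 8*a**3) = -3 - 8*a**3)
315 + Z(-21, p(1)) = 315 + (-3 - 8*(-21)**3) = 315 + (-3 - 8*(-9261)) = 315 + (-3 + 74088) = 315 + 74085 = 74400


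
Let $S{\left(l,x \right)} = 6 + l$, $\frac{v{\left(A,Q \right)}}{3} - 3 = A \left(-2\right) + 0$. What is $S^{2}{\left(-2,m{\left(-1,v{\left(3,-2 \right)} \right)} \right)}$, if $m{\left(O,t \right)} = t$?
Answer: $16$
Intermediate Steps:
$v{\left(A,Q \right)} = 9 - 6 A$ ($v{\left(A,Q \right)} = 9 + 3 \left(A \left(-2\right) + 0\right) = 9 + 3 \left(- 2 A + 0\right) = 9 + 3 \left(- 2 A\right) = 9 - 6 A$)
$S^{2}{\left(-2,m{\left(-1,v{\left(3,-2 \right)} \right)} \right)} = \left(6 - 2\right)^{2} = 4^{2} = 16$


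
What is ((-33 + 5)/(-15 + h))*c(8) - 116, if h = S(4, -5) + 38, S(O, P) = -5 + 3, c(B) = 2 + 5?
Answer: -376/3 ≈ -125.33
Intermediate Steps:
c(B) = 7
S(O, P) = -2
h = 36 (h = -2 + 38 = 36)
((-33 + 5)/(-15 + h))*c(8) - 116 = ((-33 + 5)/(-15 + 36))*7 - 116 = -28/21*7 - 116 = -28*1/21*7 - 116 = -4/3*7 - 116 = -28/3 - 116 = -376/3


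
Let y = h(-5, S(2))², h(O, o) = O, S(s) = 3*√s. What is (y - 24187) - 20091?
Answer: -44253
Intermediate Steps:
y = 25 (y = (-5)² = 25)
(y - 24187) - 20091 = (25 - 24187) - 20091 = -24162 - 20091 = -44253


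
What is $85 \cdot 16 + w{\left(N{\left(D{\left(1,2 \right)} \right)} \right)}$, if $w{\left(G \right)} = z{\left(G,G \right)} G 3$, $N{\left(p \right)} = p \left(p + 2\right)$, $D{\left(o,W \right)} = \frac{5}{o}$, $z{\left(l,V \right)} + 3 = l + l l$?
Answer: $133345$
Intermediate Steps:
$z{\left(l,V \right)} = -3 + l + l^{2}$ ($z{\left(l,V \right)} = -3 + \left(l + l l\right) = -3 + \left(l + l^{2}\right) = -3 + l + l^{2}$)
$N{\left(p \right)} = p \left(2 + p\right)$
$w{\left(G \right)} = 3 G \left(-3 + G + G^{2}\right)$ ($w{\left(G \right)} = \left(-3 + G + G^{2}\right) G 3 = G \left(-3 + G + G^{2}\right) 3 = 3 G \left(-3 + G + G^{2}\right)$)
$85 \cdot 16 + w{\left(N{\left(D{\left(1,2 \right)} \right)} \right)} = 85 \cdot 16 + 3 \cdot \frac{5}{1} \left(2 + \frac{5}{1}\right) \left(-3 + \frac{5}{1} \left(2 + \frac{5}{1}\right) + \left(\frac{5}{1} \left(2 + \frac{5}{1}\right)\right)^{2}\right) = 1360 + 3 \cdot 5 \cdot 1 \left(2 + 5 \cdot 1\right) \left(-3 + 5 \cdot 1 \left(2 + 5 \cdot 1\right) + \left(5 \cdot 1 \left(2 + 5 \cdot 1\right)\right)^{2}\right) = 1360 + 3 \cdot 5 \left(2 + 5\right) \left(-3 + 5 \left(2 + 5\right) + \left(5 \left(2 + 5\right)\right)^{2}\right) = 1360 + 3 \cdot 5 \cdot 7 \left(-3 + 5 \cdot 7 + \left(5 \cdot 7\right)^{2}\right) = 1360 + 3 \cdot 35 \left(-3 + 35 + 35^{2}\right) = 1360 + 3 \cdot 35 \left(-3 + 35 + 1225\right) = 1360 + 3 \cdot 35 \cdot 1257 = 1360 + 131985 = 133345$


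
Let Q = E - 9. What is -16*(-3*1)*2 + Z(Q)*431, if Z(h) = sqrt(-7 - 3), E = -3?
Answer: 96 + 431*I*sqrt(10) ≈ 96.0 + 1362.9*I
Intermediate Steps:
Q = -12 (Q = -3 - 9 = -12)
Z(h) = I*sqrt(10) (Z(h) = sqrt(-10) = I*sqrt(10))
-16*(-3*1)*2 + Z(Q)*431 = -16*(-3*1)*2 + (I*sqrt(10))*431 = -(-48)*2 + 431*I*sqrt(10) = -16*(-6) + 431*I*sqrt(10) = 96 + 431*I*sqrt(10)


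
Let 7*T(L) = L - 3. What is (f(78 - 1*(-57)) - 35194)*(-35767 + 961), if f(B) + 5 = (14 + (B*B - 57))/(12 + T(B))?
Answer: 21683296855/18 ≈ 1.2046e+9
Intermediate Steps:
T(L) = -3/7 + L/7 (T(L) = (L - 3)/7 = (-3 + L)/7 = -3/7 + L/7)
f(B) = -5 + (-43 + B²)/(81/7 + B/7) (f(B) = -5 + (14 + (B*B - 57))/(12 + (-3/7 + B/7)) = -5 + (14 + (B² - 57))/(81/7 + B/7) = -5 + (14 + (-57 + B²))/(81/7 + B/7) = -5 + (-43 + B²)/(81/7 + B/7))
(f(78 - 1*(-57)) - 35194)*(-35767 + 961) = ((-706 - 5*(78 - 1*(-57)) + 7*(78 - 1*(-57))²)/(81 + (78 - 1*(-57))) - 35194)*(-35767 + 961) = ((-706 - 5*(78 + 57) + 7*(78 + 57)²)/(81 + (78 + 57)) - 35194)*(-34806) = ((-706 - 5*135 + 7*135²)/(81 + 135) - 35194)*(-34806) = ((-706 - 675 + 7*18225)/216 - 35194)*(-34806) = ((-706 - 675 + 127575)/216 - 35194)*(-34806) = ((1/216)*126194 - 35194)*(-34806) = (63097/108 - 35194)*(-34806) = -3737855/108*(-34806) = 21683296855/18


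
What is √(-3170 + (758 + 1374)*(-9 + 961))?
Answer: 3*√225166 ≈ 1423.6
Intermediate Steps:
√(-3170 + (758 + 1374)*(-9 + 961)) = √(-3170 + 2132*952) = √(-3170 + 2029664) = √2026494 = 3*√225166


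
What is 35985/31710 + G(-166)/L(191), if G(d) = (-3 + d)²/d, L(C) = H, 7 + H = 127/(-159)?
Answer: 5046952423/217572880 ≈ 23.197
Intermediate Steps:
H = -1240/159 (H = -7 + 127/(-159) = -7 + 127*(-1/159) = -7 - 127/159 = -1240/159 ≈ -7.7987)
L(C) = -1240/159
G(d) = (-3 + d)²/d
35985/31710 + G(-166)/L(191) = 35985/31710 + ((-3 - 166)²/(-166))/(-1240/159) = 35985*(1/31710) - 1/166*(-169)²*(-159/1240) = 2399/2114 - 1/166*28561*(-159/1240) = 2399/2114 - 28561/166*(-159/1240) = 2399/2114 + 4541199/205840 = 5046952423/217572880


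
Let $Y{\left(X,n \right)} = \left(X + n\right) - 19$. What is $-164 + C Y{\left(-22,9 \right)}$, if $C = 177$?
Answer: $-5828$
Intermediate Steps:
$Y{\left(X,n \right)} = -19 + X + n$
$-164 + C Y{\left(-22,9 \right)} = -164 + 177 \left(-19 - 22 + 9\right) = -164 + 177 \left(-32\right) = -164 - 5664 = -5828$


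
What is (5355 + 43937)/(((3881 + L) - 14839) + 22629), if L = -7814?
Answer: 49292/3857 ≈ 12.780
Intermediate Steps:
(5355 + 43937)/(((3881 + L) - 14839) + 22629) = (5355 + 43937)/(((3881 - 7814) - 14839) + 22629) = 49292/((-3933 - 14839) + 22629) = 49292/(-18772 + 22629) = 49292/3857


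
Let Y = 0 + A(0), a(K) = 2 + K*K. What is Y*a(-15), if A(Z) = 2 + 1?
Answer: 681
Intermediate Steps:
A(Z) = 3
a(K) = 2 + K²
Y = 3 (Y = 0 + 3 = 3)
Y*a(-15) = 3*(2 + (-15)²) = 3*(2 + 225) = 3*227 = 681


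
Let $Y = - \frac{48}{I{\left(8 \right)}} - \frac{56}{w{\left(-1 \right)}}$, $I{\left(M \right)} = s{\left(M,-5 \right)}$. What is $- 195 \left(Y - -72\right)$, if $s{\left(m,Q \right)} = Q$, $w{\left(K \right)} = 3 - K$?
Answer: $-13182$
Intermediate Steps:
$I{\left(M \right)} = -5$
$Y = - \frac{22}{5}$ ($Y = - \frac{48}{-5} - \frac{56}{3 - -1} = \left(-48\right) \left(- \frac{1}{5}\right) - \frac{56}{3 + 1} = \frac{48}{5} - \frac{56}{4} = \frac{48}{5} - 14 = - \frac{22}{5} \approx -4.4$)
$- 195 \left(Y - -72\right) = - 195 \left(- \frac{22}{5} - -72\right) = - 195 \left(- \frac{22}{5} + 72\right) = \left(-195\right) \frac{338}{5} = -13182$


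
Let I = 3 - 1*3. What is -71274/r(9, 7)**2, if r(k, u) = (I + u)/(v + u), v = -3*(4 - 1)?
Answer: -40728/7 ≈ -5818.3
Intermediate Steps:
I = 0 (I = 3 - 3 = 0)
v = -9 (v = -3*3 = -9)
r(k, u) = u/(-9 + u) (r(k, u) = (0 + u)/(-9 + u) = u/(-9 + u))
-71274/r(9, 7)**2 = -71274*(-9 + 7)**2/49 = -71274/((7/(-2))**2) = -71274/((7*(-1/2))**2) = -71274/((-7/2)**2) = -71274/49/4 = -71274*4/49 = -40728/7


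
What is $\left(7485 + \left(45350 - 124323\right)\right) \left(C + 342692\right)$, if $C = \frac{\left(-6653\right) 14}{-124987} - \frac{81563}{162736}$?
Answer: $- \frac{31143392615109078700}{1271242777} \approx -2.4498 \cdot 10^{10}$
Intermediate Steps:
$C = \frac{4963241831}{20339884432}$ ($C = \left(-93142\right) \left(- \frac{1}{124987}\right) - \frac{81563}{162736} = \frac{93142}{124987} - \frac{81563}{162736} = \frac{4963241831}{20339884432} \approx 0.24402$)
$\left(7485 + \left(45350 - 124323\right)\right) \left(C + 342692\right) = \left(7485 + \left(45350 - 124323\right)\right) \left(\frac{4963241831}{20339884432} + 342692\right) = \left(7485 + \left(45350 - 124323\right)\right) \frac{6970320639012775}{20339884432} = \left(7485 - 78973\right) \frac{6970320639012775}{20339884432} = \left(-71488\right) \frac{6970320639012775}{20339884432} = - \frac{31143392615109078700}{1271242777}$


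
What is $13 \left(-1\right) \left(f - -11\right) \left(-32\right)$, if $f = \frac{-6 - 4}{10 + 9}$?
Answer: $\frac{82784}{19} \approx 4357.1$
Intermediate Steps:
$f = - \frac{10}{19} \approx -0.52632$
$13 \left(-1\right) \left(f - -11\right) \left(-32\right) = 13 \left(-1\right) \left(- \frac{10}{19} - -11\right) \left(-32\right) = - 13 \left(- \frac{10}{19} + 11\right) \left(-32\right) = \left(-13\right) \frac{199}{19} \left(-32\right) = \left(- \frac{2587}{19}\right) \left(-32\right) = \frac{82784}{19}$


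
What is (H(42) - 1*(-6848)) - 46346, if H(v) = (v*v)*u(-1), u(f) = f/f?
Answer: -37734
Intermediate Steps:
u(f) = 1
H(v) = v² (H(v) = (v*v)*1 = v²*1 = v²)
(H(42) - 1*(-6848)) - 46346 = (42² - 1*(-6848)) - 46346 = (1764 + 6848) - 46346 = 8612 - 46346 = -37734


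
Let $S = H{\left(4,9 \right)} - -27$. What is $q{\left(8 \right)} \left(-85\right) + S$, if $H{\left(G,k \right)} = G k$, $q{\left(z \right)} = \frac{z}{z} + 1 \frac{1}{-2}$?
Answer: $\frac{41}{2} \approx 20.5$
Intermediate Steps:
$q{\left(z \right)} = \frac{1}{2}$ ($q{\left(z \right)} = 1 + 1 \left(- \frac{1}{2}\right) = 1 - \frac{1}{2} = \frac{1}{2}$)
$S = 63$ ($S = 4 \cdot 9 - -27 = 36 + 27 = 63$)
$q{\left(8 \right)} \left(-85\right) + S = \frac{1}{2} \left(-85\right) + 63 = - \frac{85}{2} + 63 = \frac{41}{2}$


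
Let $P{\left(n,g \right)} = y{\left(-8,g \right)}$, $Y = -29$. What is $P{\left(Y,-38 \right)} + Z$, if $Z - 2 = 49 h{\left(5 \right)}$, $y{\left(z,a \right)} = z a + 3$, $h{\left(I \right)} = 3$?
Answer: $456$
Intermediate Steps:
$y{\left(z,a \right)} = 3 + a z$ ($y{\left(z,a \right)} = a z + 3 = 3 + a z$)
$P{\left(n,g \right)} = 3 - 8 g$ ($P{\left(n,g \right)} = 3 + g \left(-8\right) = 3 - 8 g$)
$Z = 149$ ($Z = 2 + 49 \cdot 3 = 2 + 147 = 149$)
$P{\left(Y,-38 \right)} + Z = \left(3 - -304\right) + 149 = \left(3 + 304\right) + 149 = 307 + 149 = 456$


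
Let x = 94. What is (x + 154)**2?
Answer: 61504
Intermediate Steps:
(x + 154)**2 = (94 + 154)**2 = 248**2 = 61504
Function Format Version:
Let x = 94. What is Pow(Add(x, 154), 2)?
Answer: 61504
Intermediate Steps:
Pow(Add(x, 154), 2) = Pow(Add(94, 154), 2) = Pow(248, 2) = 61504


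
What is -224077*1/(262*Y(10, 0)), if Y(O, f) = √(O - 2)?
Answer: -224077*√2/1048 ≈ -302.38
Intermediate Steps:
Y(O, f) = √(-2 + O)
-224077*1/(262*Y(10, 0)) = -224077*1/(262*√(-2 + 10)) = -224077*√2/1048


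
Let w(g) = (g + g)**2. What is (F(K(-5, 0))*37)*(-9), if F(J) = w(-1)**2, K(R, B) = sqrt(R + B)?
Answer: -5328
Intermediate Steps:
K(R, B) = sqrt(B + R)
w(g) = 4*g**2 (w(g) = (2*g)**2 = 4*g**2)
F(J) = 16 (F(J) = (4*(-1)**2)**2 = (4*1)**2 = 4**2 = 16)
(F(K(-5, 0))*37)*(-9) = (16*37)*(-9) = 592*(-9) = -5328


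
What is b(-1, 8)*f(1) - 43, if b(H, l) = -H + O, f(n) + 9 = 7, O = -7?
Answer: -31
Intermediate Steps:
f(n) = -2 (f(n) = -9 + 7 = -2)
b(H, l) = -7 - H (b(H, l) = -H - 7 = -7 - H)
b(-1, 8)*f(1) - 43 = (-7 - 1*(-1))*(-2) - 43 = (-7 + 1)*(-2) - 43 = -6*(-2) - 43 = 12 - 43 = -31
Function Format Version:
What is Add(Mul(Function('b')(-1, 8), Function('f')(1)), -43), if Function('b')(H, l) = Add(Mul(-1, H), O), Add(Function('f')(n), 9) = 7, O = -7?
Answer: -31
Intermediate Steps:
Function('f')(n) = -2 (Function('f')(n) = Add(-9, 7) = -2)
Function('b')(H, l) = Add(-7, Mul(-1, H)) (Function('b')(H, l) = Add(Mul(-1, H), -7) = Add(-7, Mul(-1, H)))
Add(Mul(Function('b')(-1, 8), Function('f')(1)), -43) = Add(Mul(Add(-7, Mul(-1, -1)), -2), -43) = Add(Mul(Add(-7, 1), -2), -43) = Add(Mul(-6, -2), -43) = Add(12, -43) = -31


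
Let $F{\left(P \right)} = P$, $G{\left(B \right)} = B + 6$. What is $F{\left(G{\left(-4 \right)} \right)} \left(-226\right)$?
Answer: $-452$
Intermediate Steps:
$G{\left(B \right)} = 6 + B$
$F{\left(G{\left(-4 \right)} \right)} \left(-226\right) = \left(6 - 4\right) \left(-226\right) = 2 \left(-226\right) = -452$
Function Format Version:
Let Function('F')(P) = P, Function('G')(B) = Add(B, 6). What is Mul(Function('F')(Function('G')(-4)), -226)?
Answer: -452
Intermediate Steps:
Function('G')(B) = Add(6, B)
Mul(Function('F')(Function('G')(-4)), -226) = Mul(Add(6, -4), -226) = Mul(2, -226) = -452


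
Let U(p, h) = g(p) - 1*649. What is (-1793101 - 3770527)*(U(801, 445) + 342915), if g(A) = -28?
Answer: -1904084919464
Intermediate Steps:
U(p, h) = -677 (U(p, h) = -28 - 1*649 = -28 - 649 = -677)
(-1793101 - 3770527)*(U(801, 445) + 342915) = (-1793101 - 3770527)*(-677 + 342915) = -5563628*342238 = -1904084919464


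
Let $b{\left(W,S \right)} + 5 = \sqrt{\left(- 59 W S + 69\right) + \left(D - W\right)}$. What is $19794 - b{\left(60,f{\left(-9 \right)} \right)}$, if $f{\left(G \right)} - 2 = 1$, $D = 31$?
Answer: $19799 - 46 i \sqrt{5} \approx 19799.0 - 102.86 i$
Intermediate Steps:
$f{\left(G \right)} = 3$ ($f{\left(G \right)} = 2 + 1 = 3$)
$b{\left(W,S \right)} = -5 + \sqrt{100 - W - 59 S W}$ ($b{\left(W,S \right)} = -5 + \sqrt{\left(- 59 W S + 69\right) - \left(-31 + W\right)} = -5 + \sqrt{\left(- 59 S W + 69\right) - \left(-31 + W\right)} = -5 + \sqrt{\left(69 - 59 S W\right) - \left(-31 + W\right)} = -5 + \sqrt{100 - W - 59 S W}$)
$19794 - b{\left(60,f{\left(-9 \right)} \right)} = 19794 - \left(-5 + \sqrt{100 - 60 - 177 \cdot 60}\right) = 19794 - \left(-5 + \sqrt{100 - 60 - 10620}\right) = 19794 - \left(-5 + \sqrt{-10580}\right) = 19794 - \left(-5 + 46 i \sqrt{5}\right) = 19794 + \left(5 - 46 i \sqrt{5}\right) = 19799 - 46 i \sqrt{5}$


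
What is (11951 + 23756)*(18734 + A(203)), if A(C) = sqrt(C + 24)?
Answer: 668934938 + 35707*sqrt(227) ≈ 6.6947e+8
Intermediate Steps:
A(C) = sqrt(24 + C)
(11951 + 23756)*(18734 + A(203)) = (11951 + 23756)*(18734 + sqrt(24 + 203)) = 35707*(18734 + sqrt(227)) = 668934938 + 35707*sqrt(227)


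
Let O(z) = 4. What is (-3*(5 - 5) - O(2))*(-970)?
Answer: 3880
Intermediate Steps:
(-3*(5 - 5) - O(2))*(-970) = (-3*(5 - 5) - 1*4)*(-970) = (-3*0 - 4)*(-970) = (0 - 4)*(-970) = -4*(-970) = 3880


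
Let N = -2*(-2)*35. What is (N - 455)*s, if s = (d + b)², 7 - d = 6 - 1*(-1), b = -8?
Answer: -20160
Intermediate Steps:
N = 140 (N = 4*35 = 140)
d = 0 (d = 7 - (6 - 1*(-1)) = 7 - (6 + 1) = 7 - 1*7 = 7 - 7 = 0)
s = 64 (s = (0 - 8)² = (-8)² = 64)
(N - 455)*s = (140 - 455)*64 = -315*64 = -20160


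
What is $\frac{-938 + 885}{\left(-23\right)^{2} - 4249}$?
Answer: $\frac{53}{3720} \approx 0.014247$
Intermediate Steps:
$\frac{-938 + 885}{\left(-23\right)^{2} - 4249} = - \frac{53}{529 - 4249} = - \frac{53}{-3720} = \left(-53\right) \left(- \frac{1}{3720}\right) = \frac{53}{3720}$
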